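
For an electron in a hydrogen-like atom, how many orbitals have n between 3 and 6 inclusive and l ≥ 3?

Count contributing orbitals for each principal shell:
n=4 → 7; n=5 → 16; n=6 → 27.
Total orbitals: 7 + 16 + 27 = 50.

50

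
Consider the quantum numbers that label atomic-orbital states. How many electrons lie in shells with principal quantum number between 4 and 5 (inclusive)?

Shell n has n² orbitals: 4²=16 + 5²=25 = 41 orbitals.
Two spin states per orbital: 2 × 41 = 82 electrons.

82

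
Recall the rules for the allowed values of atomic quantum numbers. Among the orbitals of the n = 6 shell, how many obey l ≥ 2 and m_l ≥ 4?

3

Go through l = 0, …, 5 (the values permitted for n = 6).
Per l-value: l=4 → 1; l=5 → 2.
Total orbitals: 1 + 2 = 3.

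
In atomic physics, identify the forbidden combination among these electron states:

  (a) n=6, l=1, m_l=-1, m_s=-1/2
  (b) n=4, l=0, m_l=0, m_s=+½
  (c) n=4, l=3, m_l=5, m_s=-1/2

(c)

(c) has |m_l| = 5 > l = 3, violating −l ≤ m_l ≤ l.
The remaining sets (a), (b) satisfy all four rules.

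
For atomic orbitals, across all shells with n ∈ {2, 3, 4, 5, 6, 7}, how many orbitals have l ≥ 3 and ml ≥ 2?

30

Treat each shell separately and count matching orbitals:
n=4 → 2; n=5 → 5; n=6 → 9; n=7 → 14.
Total orbitals: 2 + 5 + 9 + 14 = 30.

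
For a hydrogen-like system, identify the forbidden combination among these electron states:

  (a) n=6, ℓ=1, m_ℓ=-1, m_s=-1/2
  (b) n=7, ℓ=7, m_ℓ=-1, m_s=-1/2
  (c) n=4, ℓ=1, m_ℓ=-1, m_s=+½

(b)

(b) has ℓ = 7 ≥ n = 7, violating 0 ≤ ℓ ≤ n−1.
The remaining sets (a), (c) satisfy all four rules.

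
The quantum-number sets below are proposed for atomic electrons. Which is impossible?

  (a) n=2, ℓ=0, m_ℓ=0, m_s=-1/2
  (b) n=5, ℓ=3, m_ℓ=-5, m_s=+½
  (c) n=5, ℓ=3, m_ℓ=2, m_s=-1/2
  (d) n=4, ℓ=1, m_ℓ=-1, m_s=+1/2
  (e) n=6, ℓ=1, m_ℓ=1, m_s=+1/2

(b) has |m_ℓ| = 5 > ℓ = 3, violating −ℓ ≤ m_ℓ ≤ ℓ.
The remaining sets (a), (c), (d), (e) satisfy all four rules.

(b)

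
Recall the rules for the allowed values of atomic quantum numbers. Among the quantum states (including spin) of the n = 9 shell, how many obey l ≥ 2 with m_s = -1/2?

77

With n = 9 the allowed l are 0, 1, …, 8.
Orbitals with l ≥ 2, by l: l=2 → 5; l=3 → 7; l=4 → 9; l=5 → 11; l=6 → 13; l=7 → 15; l=8 → 17.
Orbitals: 5 + 7 + 9 + 11 + 13 + 15 + 17 = 77. With m_s fixed to a single value there is one state per orbital, giving 77 states.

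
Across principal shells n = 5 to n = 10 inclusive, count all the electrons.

Shell n has n² orbitals: 5²=25 + 6²=36 + 7²=49 + 8²=64 + 9²=81 + 10²=100 = 355 orbitals.
Two spin states per orbital: 2 × 355 = 710 electrons.

710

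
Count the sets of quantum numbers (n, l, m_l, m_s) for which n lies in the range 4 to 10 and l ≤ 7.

Go shell by shell, enumerating (l, m_l) with l ≤ 7:
n=4 → 16; n=5 → 25; n=6 → 36; n=7 → 49; n=8 → 64; n=9 → 64; n=10 → 64.
Orbitals: 16 + 25 + 36 + 49 + 64 + 64 + 64 = 318. Including both spin states (m_s = ±1/2) gives 2 × 318 = 636 states.

636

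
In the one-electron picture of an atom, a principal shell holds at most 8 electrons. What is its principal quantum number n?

2n² = 8 ⇒ n² = 4 ⇒ n = 2.

n = 2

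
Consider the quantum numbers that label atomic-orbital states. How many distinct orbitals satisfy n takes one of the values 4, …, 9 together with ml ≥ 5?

20

Treat each shell separately and count matching orbitals:
n=6 → 1; n=7 → 3; n=8 → 6; n=9 → 10.
Total orbitals: 1 + 3 + 6 + 10 = 20.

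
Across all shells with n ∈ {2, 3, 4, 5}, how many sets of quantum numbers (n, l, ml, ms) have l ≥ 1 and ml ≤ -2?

20

Count contributing orbitals for each principal shell:
n=3 → 1; n=4 → 3; n=5 → 6.
Orbitals: 1 + 3 + 6 = 10. Including both spin states (ms = ±1/2) gives 2 × 10 = 20 states.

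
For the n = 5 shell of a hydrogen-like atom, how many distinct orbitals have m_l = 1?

The n = 5 shell has l = 0 through 4; check each.
The (l, m_l) pairs meeting m_l = 1 give: l=1 → 1; l=2 → 1; l=3 → 1; l=4 → 1.
Total orbitals: 1 + 1 + 1 + 1 = 4.

4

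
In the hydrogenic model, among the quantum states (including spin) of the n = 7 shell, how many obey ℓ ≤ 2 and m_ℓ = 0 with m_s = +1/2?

3

Go through ℓ = 0, …, 6 (the values permitted for n = 7).
The (ℓ, m_ℓ) pairs meeting ℓ ≤ 2 and m_ℓ = 0 give: ℓ=0 → 1; ℓ=1 → 1; ℓ=2 → 1.
Orbitals: 1 + 1 + 1 = 3. With m_s fixed to a single value there is one state per orbital, giving 3 states.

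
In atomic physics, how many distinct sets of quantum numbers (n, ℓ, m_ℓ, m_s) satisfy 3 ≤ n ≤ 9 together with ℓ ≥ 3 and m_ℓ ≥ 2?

154

Count contributing orbitals for each principal shell:
n=4 → 2; n=5 → 5; n=6 → 9; n=7 → 14; n=8 → 20; n=9 → 27.
Orbitals: 2 + 5 + 9 + 14 + 20 + 27 = 77. Including both spin states (m_s = ±1/2) gives 2 × 77 = 154 states.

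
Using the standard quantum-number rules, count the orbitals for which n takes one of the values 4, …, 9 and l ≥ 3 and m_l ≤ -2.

77

Work shell by shell — for each n, count the (l, m_l) pairs that satisfy l ≥ 3 and m_l ≤ -2:
n=4 → 2; n=5 → 5; n=6 → 9; n=7 → 14; n=8 → 20; n=9 → 27.
Total orbitals: 2 + 5 + 9 + 14 + 20 + 27 = 77.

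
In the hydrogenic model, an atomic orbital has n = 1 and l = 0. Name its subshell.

l = 0 corresponds to the letter 's', so the subshell is 1s.

1s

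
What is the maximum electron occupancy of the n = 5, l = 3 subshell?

A subshell with l = 3 has 2l+1 = 7 orbitals, each holding 2 electrons (spin ±1/2), so 7 × 2 = 14.

14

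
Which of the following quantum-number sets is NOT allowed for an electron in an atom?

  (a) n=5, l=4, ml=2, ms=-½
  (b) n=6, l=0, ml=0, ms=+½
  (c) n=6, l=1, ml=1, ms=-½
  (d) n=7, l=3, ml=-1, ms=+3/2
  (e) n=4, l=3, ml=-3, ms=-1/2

(d) has ms = +3/2, but an electron's spin must be ±1/2.
The remaining sets (a), (b), (c), (e) satisfy all four rules.

(d)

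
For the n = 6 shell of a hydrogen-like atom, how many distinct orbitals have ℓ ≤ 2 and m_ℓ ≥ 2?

1

The n = 6 shell has ℓ = 0 through 5; check each.
Contributions: ℓ=2 → 1.
Total orbitals: 1.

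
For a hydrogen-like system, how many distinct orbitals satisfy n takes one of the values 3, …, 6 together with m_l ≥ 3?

10

Per-shell orbital counts meeting the constraint:
n=4 → 1; n=5 → 3; n=6 → 6.
Total orbitals: 1 + 3 + 6 = 10.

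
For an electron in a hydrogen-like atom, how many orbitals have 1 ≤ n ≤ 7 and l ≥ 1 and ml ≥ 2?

Work shell by shell — for each n, count the (l, ml) pairs that satisfy l ≥ 1 and ml ≥ 2:
n=3 → 1; n=4 → 3; n=5 → 6; n=6 → 10; n=7 → 15.
Total orbitals: 1 + 3 + 6 + 10 + 15 = 35.

35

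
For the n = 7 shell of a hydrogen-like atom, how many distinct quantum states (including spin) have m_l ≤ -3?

The n = 7 shell has l = 0 through 6; check each.
The (l, m_l) pairs meeting m_l ≤ -3 give: l=3 → 1; l=4 → 2; l=5 → 3; l=6 → 4.
Orbitals: 1 + 2 + 3 + 4 = 10. Each orbital carries two spin states, so 10 × 2 = 20 states.

20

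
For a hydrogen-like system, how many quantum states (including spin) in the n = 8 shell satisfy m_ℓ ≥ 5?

12

With n = 8 the allowed ℓ are 0, 1, …, 7.
Per ℓ-value: ℓ=5 → 1; ℓ=6 → 2; ℓ=7 → 3.
Orbitals: 1 + 2 + 3 = 6. Each orbital carries two spin states, so 6 × 2 = 12 states.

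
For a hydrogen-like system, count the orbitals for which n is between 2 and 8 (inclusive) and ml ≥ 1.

84

Per-shell orbital counts meeting the constraint:
n=2 → 1; n=3 → 3; n=4 → 6; n=5 → 10; n=6 → 15; n=7 → 21; n=8 → 28.
Total orbitals: 1 + 3 + 6 + 10 + 15 + 21 + 28 = 84.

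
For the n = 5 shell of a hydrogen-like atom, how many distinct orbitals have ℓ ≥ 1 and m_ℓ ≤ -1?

Go through ℓ = 0, …, 4 (the values permitted for n = 5).
Contributions: ℓ=1 → 1; ℓ=2 → 2; ℓ=3 → 3; ℓ=4 → 4.
Total orbitals: 1 + 2 + 3 + 4 = 10.

10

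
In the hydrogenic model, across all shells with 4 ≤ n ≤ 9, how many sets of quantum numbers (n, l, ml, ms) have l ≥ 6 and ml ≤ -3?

Work shell by shell — for each n, count the (l, ml) pairs that satisfy l ≥ 6 and ml ≤ -3:
n=7 → 4; n=8 → 9; n=9 → 15.
Orbitals: 4 + 9 + 15 = 28. Including both spin states (ms = ±1/2) gives 2 × 28 = 56 states.

56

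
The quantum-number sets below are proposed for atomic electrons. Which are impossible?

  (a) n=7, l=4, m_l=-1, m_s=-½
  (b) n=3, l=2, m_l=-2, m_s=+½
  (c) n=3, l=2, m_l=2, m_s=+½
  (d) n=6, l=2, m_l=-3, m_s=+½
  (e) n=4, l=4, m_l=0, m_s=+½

(d) and (e)

(d) has |m_l| = 3 > l = 2, violating −l ≤ m_l ≤ l.
(e) has l = 4 ≥ n = 4, violating 0 ≤ l ≤ n−1.
The remaining sets (a), (b), (c) satisfy all four rules.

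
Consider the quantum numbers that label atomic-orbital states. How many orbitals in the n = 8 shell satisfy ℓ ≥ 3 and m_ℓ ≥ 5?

6

Go through ℓ = 0, …, 7 (the values permitted for n = 8).
Per ℓ-value: ℓ=5 → 1; ℓ=6 → 2; ℓ=7 → 3.
Total orbitals: 1 + 2 + 3 = 6.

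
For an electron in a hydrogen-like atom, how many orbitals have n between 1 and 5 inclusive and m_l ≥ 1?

20

Treat each shell separately and count matching orbitals:
n=2 → 1; n=3 → 3; n=4 → 6; n=5 → 10.
Total orbitals: 1 + 3 + 6 + 10 = 20.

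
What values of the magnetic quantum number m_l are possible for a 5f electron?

The 5f subshell has l = 3, and m_l takes every integer from −l to +l. With l = 3 that gives the 7 values -3, -2, -1, 0, 1, 2, 3.

-3, -2, -1, 0, 1, 2, 3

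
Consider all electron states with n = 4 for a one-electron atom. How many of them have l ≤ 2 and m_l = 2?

For n = 4, l ranges over 0 … 3.
Per l-value: l=2 → 1.
Orbitals: 1. Each orbital carries two spin states, so 1 × 2 = 2 states.

2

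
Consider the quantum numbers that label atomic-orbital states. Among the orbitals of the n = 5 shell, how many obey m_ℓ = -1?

4

For n = 5, ℓ ranges over 0 … 4.
Per ℓ-value: ℓ=1 → 1; ℓ=2 → 1; ℓ=3 → 1; ℓ=4 → 1.
Total orbitals: 1 + 1 + 1 + 1 = 4.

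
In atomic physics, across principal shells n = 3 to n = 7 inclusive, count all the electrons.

270

Shell n has n² orbitals: 3²=9 + 4²=16 + 5²=25 + 6²=36 + 7²=49 = 135 orbitals.
Two spin states per orbital: 2 × 135 = 270 electrons.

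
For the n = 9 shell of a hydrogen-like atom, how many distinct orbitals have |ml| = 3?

Go through l = 0, …, 8 (the values permitted for n = 9).
Orbitals with |ml| = 3, by l: l=3 → 2; l=4 → 2; l=5 → 2; l=6 → 2; l=7 → 2; l=8 → 2.
Total orbitals: 2 + 2 + 2 + 2 + 2 + 2 = 12.

12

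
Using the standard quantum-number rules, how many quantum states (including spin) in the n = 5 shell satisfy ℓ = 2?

10

Contributions: ℓ=2 → 5.
Orbitals: 5. Each orbital carries two spin states, so 5 × 2 = 10 states.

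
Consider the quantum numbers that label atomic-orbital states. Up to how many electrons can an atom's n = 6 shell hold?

A shell holds 2n² electrons: 2 × 6² = 2 × 36 = 72.

72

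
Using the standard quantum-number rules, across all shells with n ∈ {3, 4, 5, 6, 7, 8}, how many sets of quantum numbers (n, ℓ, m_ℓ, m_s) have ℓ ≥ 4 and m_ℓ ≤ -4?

Count contributing orbitals for each principal shell:
n=5 → 1; n=6 → 3; n=7 → 6; n=8 → 10.
Orbitals: 1 + 3 + 6 + 10 = 20. Including both spin states (m_s = ±1/2) gives 2 × 20 = 40 states.

40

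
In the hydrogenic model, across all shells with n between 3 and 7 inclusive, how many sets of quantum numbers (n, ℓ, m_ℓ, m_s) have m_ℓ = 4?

12

Treat each shell separately and count matching orbitals:
n=5 → 1; n=6 → 2; n=7 → 3.
Orbitals: 1 + 2 + 3 = 6. Including both spin states (m_s = ±1/2) gives 2 × 6 = 12 states.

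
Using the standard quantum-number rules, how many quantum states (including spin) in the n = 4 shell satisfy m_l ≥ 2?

Go through l = 0, …, 3 (the values permitted for n = 4).
Contributions: l=2 → 1; l=3 → 2.
Orbitals: 1 + 2 = 3. Each orbital carries two spin states, so 3 × 2 = 6 states.

6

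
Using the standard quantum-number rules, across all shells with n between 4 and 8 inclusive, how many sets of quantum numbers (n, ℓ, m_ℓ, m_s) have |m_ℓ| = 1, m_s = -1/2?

50

Work shell by shell — for each n, count the (ℓ, m_ℓ) pairs that satisfy |m_ℓ| = 1:
n=4 → 6; n=5 → 8; n=6 → 10; n=7 → 12; n=8 → 14.
Orbitals: 6 + 8 + 10 + 12 + 14 = 50. With m_s fixed to -1/2 there is one state per orbital, so 50 states.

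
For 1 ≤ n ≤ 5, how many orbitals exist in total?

55

Total orbitals = 1² + 2² + 3² + 4² + 5² = 55.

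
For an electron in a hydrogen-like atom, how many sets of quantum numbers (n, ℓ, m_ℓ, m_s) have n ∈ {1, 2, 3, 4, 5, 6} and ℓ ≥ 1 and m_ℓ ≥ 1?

70

Work shell by shell — for each n, count the (ℓ, m_ℓ) pairs that satisfy ℓ ≥ 1 and m_ℓ ≥ 1:
n=2 → 1; n=3 → 3; n=4 → 6; n=5 → 10; n=6 → 15.
Orbitals: 1 + 3 + 6 + 10 + 15 = 35. Including both spin states (m_s = ±1/2) gives 2 × 35 = 70 states.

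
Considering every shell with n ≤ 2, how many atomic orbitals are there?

Total orbitals = 1² + 2² = 5.

5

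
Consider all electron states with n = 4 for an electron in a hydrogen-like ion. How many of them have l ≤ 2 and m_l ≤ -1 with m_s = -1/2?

Go through l = 0, …, 3 (the values permitted for n = 4).
Orbitals with l ≤ 2 and m_l ≤ -1, by l: l=1 → 1; l=2 → 2.
Orbitals: 1 + 2 = 3. With m_s fixed to a single value there is one state per orbital, giving 3 states.

3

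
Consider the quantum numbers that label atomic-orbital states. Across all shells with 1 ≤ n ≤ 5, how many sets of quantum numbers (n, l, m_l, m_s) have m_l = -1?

20

Go shell by shell, enumerating (l, m_l) with m_l = -1:
n=2 → 1; n=3 → 2; n=4 → 3; n=5 → 4.
Orbitals: 1 + 2 + 3 + 4 = 10. Including both spin states (m_s = ±1/2) gives 2 × 10 = 20 states.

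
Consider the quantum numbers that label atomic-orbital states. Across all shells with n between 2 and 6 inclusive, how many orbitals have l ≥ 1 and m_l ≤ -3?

10

For each n in the range, tally the orbitals obeying l ≥ 1 and m_l ≤ -3:
n=4 → 1; n=5 → 3; n=6 → 6.
Total orbitals: 1 + 3 + 6 = 10.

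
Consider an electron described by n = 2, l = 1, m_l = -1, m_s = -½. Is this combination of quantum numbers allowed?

n = 2 is a positive integer. l = 1 satisfies 0 ≤ l ≤ n−1 = 1. m_l = -1 lies in the range −l … +l (here −1 … 1). m_s = -1/2 is one of ±1/2.
All four constraints are satisfied.

Allowed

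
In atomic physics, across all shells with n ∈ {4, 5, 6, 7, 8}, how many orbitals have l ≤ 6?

Go shell by shell, enumerating (l, ml) with l ≤ 6:
n=4 → 16; n=5 → 25; n=6 → 36; n=7 → 49; n=8 → 49.
Total orbitals: 16 + 25 + 36 + 49 + 49 = 175.

175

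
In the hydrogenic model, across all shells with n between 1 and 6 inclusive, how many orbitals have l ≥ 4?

29

For each n in the range, tally the orbitals obeying l ≥ 4:
n=5 → 9; n=6 → 20.
Total orbitals: 9 + 20 = 29.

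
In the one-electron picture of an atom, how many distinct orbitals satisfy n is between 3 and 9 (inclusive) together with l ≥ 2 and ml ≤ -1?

112

Per-shell orbital counts meeting the constraint:
n=3 → 2; n=4 → 5; n=5 → 9; n=6 → 14; n=7 → 20; n=8 → 27; n=9 → 35.
Total orbitals: 2 + 5 + 9 + 14 + 20 + 27 + 35 = 112.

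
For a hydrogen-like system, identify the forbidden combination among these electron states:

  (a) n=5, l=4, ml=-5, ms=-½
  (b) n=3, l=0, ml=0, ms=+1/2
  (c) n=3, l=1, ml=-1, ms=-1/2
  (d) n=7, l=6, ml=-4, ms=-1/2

(a) has |ml| = 5 > l = 4, violating −l ≤ ml ≤ l.
The remaining sets (b), (c), (d) satisfy all four rules.

(a)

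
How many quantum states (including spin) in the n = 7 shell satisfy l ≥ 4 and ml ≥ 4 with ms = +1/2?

6

With n = 7 the allowed l are 0, 1, …, 6.
Orbitals with l ≥ 4 and ml ≥ 4, by l: l=4 → 1; l=5 → 2; l=6 → 3.
Orbitals: 1 + 2 + 3 = 6. With ms fixed to a single value there is one state per orbital, giving 6 states.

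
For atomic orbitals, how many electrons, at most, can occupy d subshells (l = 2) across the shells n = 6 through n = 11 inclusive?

60

A d subshell (l = 2) exists for every n ≥ 3, so shells n = 6, 7, 8, 9, 10, 11 each contribute one — 6 subshells.
Since each d subshell holds 2(2·2+1) = 10 electrons, the total is 6 × 10 = 60.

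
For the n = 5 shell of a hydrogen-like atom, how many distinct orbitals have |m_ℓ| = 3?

4

The n = 5 shell has ℓ = 0 through 4; check each.
The (ℓ, m_ℓ) pairs meeting |m_ℓ| = 3 give: ℓ=3 → 2; ℓ=4 → 2.
Total orbitals: 2 + 2 = 4.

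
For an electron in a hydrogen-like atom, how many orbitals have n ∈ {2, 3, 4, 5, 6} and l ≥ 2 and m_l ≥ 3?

10

Work shell by shell — for each n, count the (l, m_l) pairs that satisfy l ≥ 2 and m_l ≥ 3:
n=4 → 1; n=5 → 3; n=6 → 6.
Total orbitals: 1 + 3 + 6 = 10.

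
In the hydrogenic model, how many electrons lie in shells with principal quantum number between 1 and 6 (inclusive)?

182

Shell n has n² orbitals: 1²=1 + 2²=4 + 3²=9 + 4²=16 + 5²=25 + 6²=36 = 91 orbitals.
Two spin states per orbital: 2 × 91 = 182 electrons.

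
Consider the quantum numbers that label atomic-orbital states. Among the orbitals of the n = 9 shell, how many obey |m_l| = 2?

14

With n = 9 the allowed l are 0, 1, …, 8.
The (l, m_l) pairs meeting |m_l| = 2 give: l=2 → 2; l=3 → 2; l=4 → 2; l=5 → 2; l=6 → 2; l=7 → 2; l=8 → 2.
Total orbitals: 2 + 2 + 2 + 2 + 2 + 2 + 2 = 14.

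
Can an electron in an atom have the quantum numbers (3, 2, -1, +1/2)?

n = 3 is a positive integer. l = 2 satisfies 0 ≤ l ≤ n−1 = 2. ml = -1 lies in the range −l … +l (here −2 … 2). ms = +1/2 is one of ±1/2.
All four constraints are satisfied.

Yes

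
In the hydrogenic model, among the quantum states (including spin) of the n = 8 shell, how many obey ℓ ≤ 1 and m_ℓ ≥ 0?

The (ℓ, m_ℓ) pairs meeting ℓ ≤ 1 and m_ℓ ≥ 0 give: ℓ=0 → 1; ℓ=1 → 2.
Orbitals: 1 + 2 = 3. Each orbital carries two spin states, so 3 × 2 = 6 states.

6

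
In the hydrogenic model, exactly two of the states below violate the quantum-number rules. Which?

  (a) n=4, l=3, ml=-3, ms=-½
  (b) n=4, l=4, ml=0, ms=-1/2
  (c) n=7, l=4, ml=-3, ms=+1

(b) and (c)

(b) has l = 4 ≥ n = 4, violating 0 ≤ l ≤ n−1.
(c) has ms = +1, but an electron's spin must be ±1/2.
The remaining set (a) satisfies all four rules.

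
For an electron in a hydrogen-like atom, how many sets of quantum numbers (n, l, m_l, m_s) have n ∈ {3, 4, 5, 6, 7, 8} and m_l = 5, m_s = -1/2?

6

For each n in the range, tally the orbitals obeying m_l = 5:
n=6 → 1; n=7 → 2; n=8 → 3.
Orbitals: 1 + 2 + 3 = 6. With m_s fixed to -1/2 there is one state per orbital, so 6 states.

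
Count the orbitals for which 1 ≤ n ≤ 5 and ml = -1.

10

Treat each shell separately and count matching orbitals:
n=2 → 1; n=3 → 2; n=4 → 3; n=5 → 4.
Total orbitals: 1 + 2 + 3 + 4 = 10.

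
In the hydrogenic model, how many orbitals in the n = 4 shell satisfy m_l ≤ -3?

Go through l = 0, …, 3 (the values permitted for n = 4).
The (l, m_l) pairs meeting m_l ≤ -3 give: l=3 → 1.
Total orbitals: 1.

1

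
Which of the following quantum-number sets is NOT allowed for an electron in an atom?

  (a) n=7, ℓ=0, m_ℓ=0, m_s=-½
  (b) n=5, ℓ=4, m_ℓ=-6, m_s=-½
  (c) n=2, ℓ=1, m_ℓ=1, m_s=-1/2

(b)

(b) has |m_ℓ| = 6 > ℓ = 4, violating −ℓ ≤ m_ℓ ≤ ℓ.
The remaining sets (a), (c) satisfy all four rules.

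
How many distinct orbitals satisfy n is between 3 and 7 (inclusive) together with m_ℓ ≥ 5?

4

Count contributing orbitals for each principal shell:
n=6 → 1; n=7 → 3.
Total orbitals: 1 + 3 = 4.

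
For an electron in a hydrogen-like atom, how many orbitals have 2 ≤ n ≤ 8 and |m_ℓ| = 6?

For each n in the range, tally the orbitals obeying |m_ℓ| = 6:
n=7 → 2; n=8 → 4.
Total orbitals: 2 + 4 = 6.

6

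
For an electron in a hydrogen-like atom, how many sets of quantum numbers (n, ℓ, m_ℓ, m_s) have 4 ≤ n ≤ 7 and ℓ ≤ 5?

226

Go shell by shell, enumerating (ℓ, m_ℓ) with ℓ ≤ 5:
n=4 → 16; n=5 → 25; n=6 → 36; n=7 → 36.
Orbitals: 16 + 25 + 36 + 36 = 113. Including both spin states (m_s = ±1/2) gives 2 × 113 = 226 states.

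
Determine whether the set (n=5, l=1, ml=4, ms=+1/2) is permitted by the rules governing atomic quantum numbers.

No

The magnetic quantum number must satisfy −l ≤ ml ≤ l. With l = 1, ml can only be -1, 0, 1, so ml = 4 is forbidden.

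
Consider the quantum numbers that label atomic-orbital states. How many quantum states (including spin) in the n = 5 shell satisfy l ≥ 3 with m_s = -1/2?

16

The (l, m_l) pairs meeting l ≥ 3 give: l=3 → 7; l=4 → 9.
Orbitals: 7 + 9 = 16. With m_s fixed to a single value there is one state per orbital, giving 16 states.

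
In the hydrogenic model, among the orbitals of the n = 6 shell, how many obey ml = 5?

With n = 6 the allowed l are 0, 1, …, 5.
Contributions: l=5 → 1.
Total orbitals: 1.

1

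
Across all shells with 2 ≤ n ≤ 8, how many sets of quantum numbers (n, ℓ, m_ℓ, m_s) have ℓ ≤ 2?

116

Go shell by shell, enumerating (ℓ, m_ℓ) with ℓ ≤ 2:
n=2 → 4; n=3 → 9; n=4 → 9; n=5 → 9; n=6 → 9; n=7 → 9; n=8 → 9.
Orbitals: 4 + 9 + 9 + 9 + 9 + 9 + 9 = 58. Including both spin states (m_s = ±1/2) gives 2 × 58 = 116 states.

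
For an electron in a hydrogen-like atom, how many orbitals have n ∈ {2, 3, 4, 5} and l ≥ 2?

38

Treat each shell separately and count matching orbitals:
n=3 → 5; n=4 → 12; n=5 → 21.
Total orbitals: 5 + 12 + 21 = 38.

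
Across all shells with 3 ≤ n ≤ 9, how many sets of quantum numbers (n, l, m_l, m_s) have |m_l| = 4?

60

Per-shell orbital counts meeting the constraint:
n=5 → 2; n=6 → 4; n=7 → 6; n=8 → 8; n=9 → 10.
Orbitals: 2 + 4 + 6 + 8 + 10 = 30. Including both spin states (m_s = ±1/2) gives 2 × 30 = 60 states.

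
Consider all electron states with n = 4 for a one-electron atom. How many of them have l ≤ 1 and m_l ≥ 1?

2

Go through l = 0, …, 3 (the values permitted for n = 4).
The (l, m_l) pairs meeting l ≤ 1 and m_l ≥ 1 give: l=1 → 1.
Orbitals: 1. Each orbital carries two spin states, so 1 × 2 = 2 states.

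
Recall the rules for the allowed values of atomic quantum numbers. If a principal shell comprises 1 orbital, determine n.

n = 1

n² = 1 ⇒ n = 1.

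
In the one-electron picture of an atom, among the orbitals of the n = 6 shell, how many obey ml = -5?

1

For n = 6, l ranges over 0 … 5.
The (l, ml) pairs meeting ml = -5 give: l=5 → 1.
Total orbitals: 1.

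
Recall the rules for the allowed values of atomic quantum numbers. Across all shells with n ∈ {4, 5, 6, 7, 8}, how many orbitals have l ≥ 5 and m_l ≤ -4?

16

Go shell by shell, enumerating (l, m_l) with l ≥ 5 and m_l ≤ -4:
n=6 → 2; n=7 → 5; n=8 → 9.
Total orbitals: 2 + 5 + 9 = 16.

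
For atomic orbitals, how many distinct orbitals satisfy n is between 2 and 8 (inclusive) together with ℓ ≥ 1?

196

For each n in the range, tally the orbitals obeying ℓ ≥ 1:
n=2 → 3; n=3 → 8; n=4 → 15; n=5 → 24; n=6 → 35; n=7 → 48; n=8 → 63.
Total orbitals: 3 + 8 + 15 + 24 + 35 + 48 + 63 = 196.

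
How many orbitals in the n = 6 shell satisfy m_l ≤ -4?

3

Orbitals with m_l ≤ -4, by l: l=4 → 1; l=5 → 2.
Total orbitals: 1 + 2 = 3.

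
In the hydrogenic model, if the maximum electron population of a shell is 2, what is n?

2n² = 2 ⇒ n² = 1 ⇒ n = 1.

n = 1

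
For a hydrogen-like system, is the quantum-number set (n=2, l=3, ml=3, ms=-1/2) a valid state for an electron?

Not allowed

The orbital quantum number must satisfy 0 ≤ l ≤ n−1. With n = 2 the allowed l values are 0, 1, so l = 3 is out of range.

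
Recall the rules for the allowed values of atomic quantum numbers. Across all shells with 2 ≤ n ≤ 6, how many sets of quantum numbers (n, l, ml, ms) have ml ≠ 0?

Work shell by shell — for each n, count the (l, ml) pairs that satisfy ml ≠ 0:
n=2 → 2; n=3 → 6; n=4 → 12; n=5 → 20; n=6 → 30.
Orbitals: 2 + 6 + 12 + 20 + 30 = 70. Including both spin states (ms = ±1/2) gives 2 × 70 = 140 states.

140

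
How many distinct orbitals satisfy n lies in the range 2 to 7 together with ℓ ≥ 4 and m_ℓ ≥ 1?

For each n in the range, tally the orbitals obeying ℓ ≥ 4 and m_ℓ ≥ 1:
n=5 → 4; n=6 → 9; n=7 → 15.
Total orbitals: 4 + 9 + 15 = 28.

28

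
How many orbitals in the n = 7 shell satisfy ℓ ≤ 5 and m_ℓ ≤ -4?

3

For n = 7, ℓ ranges over 0 … 6.
The (ℓ, m_ℓ) pairs meeting ℓ ≤ 5 and m_ℓ ≤ -4 give: ℓ=4 → 1; ℓ=5 → 2.
Total orbitals: 1 + 2 = 3.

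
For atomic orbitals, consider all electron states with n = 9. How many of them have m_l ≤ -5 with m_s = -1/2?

10

For n = 9, l ranges over 0 … 8.
Contributions: l=5 → 1; l=6 → 2; l=7 → 3; l=8 → 4.
Orbitals: 1 + 2 + 3 + 4 = 10. With m_s fixed to a single value there is one state per orbital, giving 10 states.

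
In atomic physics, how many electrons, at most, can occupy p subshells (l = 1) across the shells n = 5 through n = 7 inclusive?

A p subshell (l = 1) exists for every n ≥ 2, so shells n = 5, 6, 7 each contribute one — 3 subshells.
Since each p subshell holds 2(2·1+1) = 6 electrons, the total is 3 × 6 = 18.

18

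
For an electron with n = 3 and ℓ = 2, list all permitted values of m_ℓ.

m_ℓ takes every integer from −ℓ to +ℓ. With ℓ = 2 that gives the 5 values -2, -1, 0, 1, 2.

-2, -1, 0, 1, 2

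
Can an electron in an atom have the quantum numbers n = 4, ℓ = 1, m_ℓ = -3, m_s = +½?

The magnetic quantum number must satisfy −ℓ ≤ m_ℓ ≤ ℓ. With ℓ = 1, m_ℓ can only be -1, 0, 1, so m_ℓ = -3 is forbidden.

Not allowed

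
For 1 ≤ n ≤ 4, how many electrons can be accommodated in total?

60

Total orbitals = 1² + 2² + 3² + 4² = 30. Doubling for spin gives 60 electrons.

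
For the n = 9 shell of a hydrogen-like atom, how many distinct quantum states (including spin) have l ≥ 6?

Orbitals with l ≥ 6, by l: l=6 → 13; l=7 → 15; l=8 → 17.
Orbitals: 13 + 15 + 17 = 45. Each orbital carries two spin states, so 45 × 2 = 90 states.

90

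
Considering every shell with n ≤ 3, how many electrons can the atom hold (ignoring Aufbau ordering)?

Total orbitals = 1² + 2² + 3² = 14. Doubling for spin gives 28 electrons.

28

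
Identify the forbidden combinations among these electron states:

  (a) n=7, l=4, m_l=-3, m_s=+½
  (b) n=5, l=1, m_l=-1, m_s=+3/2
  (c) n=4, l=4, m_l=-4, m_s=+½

(b) has m_s = +3/2, but an electron's spin must be ±1/2.
(c) has l = 4 ≥ n = 4, violating 0 ≤ l ≤ n−1.
The remaining set (a) satisfies all four rules.

(b) and (c)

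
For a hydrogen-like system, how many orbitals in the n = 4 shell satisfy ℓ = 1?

Contributions: ℓ=1 → 3.
Total orbitals: 3.

3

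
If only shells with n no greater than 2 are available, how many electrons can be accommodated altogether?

10

Total orbitals = 1² + 2² = 5. Doubling for spin gives 10 electrons.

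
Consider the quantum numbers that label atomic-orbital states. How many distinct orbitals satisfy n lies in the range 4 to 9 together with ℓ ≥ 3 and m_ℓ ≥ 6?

Go shell by shell, enumerating (ℓ, m_ℓ) with ℓ ≥ 3 and m_ℓ ≥ 6:
n=7 → 1; n=8 → 3; n=9 → 6.
Total orbitals: 1 + 3 + 6 = 10.

10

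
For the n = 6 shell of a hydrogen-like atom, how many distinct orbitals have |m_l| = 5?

2

With n = 6 the allowed l are 0, 1, …, 5.
Per l-value: l=5 → 2.
Total orbitals: 2.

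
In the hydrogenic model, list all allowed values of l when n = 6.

0, 1, 2, 3, 4, 5

l is an integer with 0 ≤ l ≤ n−1, so for n = 6: l = 0, 1, 2, 3, 4, 5.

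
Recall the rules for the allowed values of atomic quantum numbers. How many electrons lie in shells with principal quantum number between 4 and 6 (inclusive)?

154

Shell n has n² orbitals: 4²=16 + 5²=25 + 6²=36 = 77 orbitals.
Two spin states per orbital: 2 × 77 = 154 electrons.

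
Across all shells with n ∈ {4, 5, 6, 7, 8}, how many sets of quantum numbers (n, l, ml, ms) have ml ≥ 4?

40

Go shell by shell, enumerating (l, ml) with ml ≥ 4:
n=5 → 1; n=6 → 3; n=7 → 6; n=8 → 10.
Orbitals: 1 + 3 + 6 + 10 = 20. Including both spin states (ms = ±1/2) gives 2 × 20 = 40 states.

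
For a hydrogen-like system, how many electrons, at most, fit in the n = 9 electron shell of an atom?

162

A shell holds 2n² electrons: 2 × 9² = 2 × 81 = 162.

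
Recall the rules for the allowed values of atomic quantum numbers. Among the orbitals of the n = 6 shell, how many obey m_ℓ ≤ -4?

With n = 6 the allowed ℓ are 0, 1, …, 5.
The (ℓ, m_ℓ) pairs meeting m_ℓ ≤ -4 give: ℓ=4 → 1; ℓ=5 → 2.
Total orbitals: 1 + 2 = 3.

3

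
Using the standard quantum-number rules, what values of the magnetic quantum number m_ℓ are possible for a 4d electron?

-2, -1, 0, 1, 2

The 4d subshell has ℓ = 2, and m_ℓ takes every integer from −ℓ to +ℓ. With ℓ = 2 that gives the 5 values -2, -1, 0, 1, 2.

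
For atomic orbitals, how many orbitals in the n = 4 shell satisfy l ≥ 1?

15

For n = 4, l ranges over 0 … 3.
Per l-value: l=1 → 3; l=2 → 5; l=3 → 7.
Total orbitals: 3 + 5 + 7 = 15.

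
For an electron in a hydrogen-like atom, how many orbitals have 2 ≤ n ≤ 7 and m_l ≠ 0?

Work shell by shell — for each n, count the (l, m_l) pairs that satisfy m_l ≠ 0:
n=2 → 2; n=3 → 6; n=4 → 12; n=5 → 20; n=6 → 30; n=7 → 42.
Total orbitals: 2 + 6 + 12 + 20 + 30 + 42 = 112.

112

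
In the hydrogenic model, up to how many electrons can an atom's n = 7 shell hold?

98

A shell holds 2n² electrons: 2 × 7² = 2 × 49 = 98.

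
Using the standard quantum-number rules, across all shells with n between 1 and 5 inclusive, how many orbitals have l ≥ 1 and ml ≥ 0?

Go shell by shell, enumerating (l, ml) with l ≥ 1 and ml ≥ 0:
n=2 → 2; n=3 → 5; n=4 → 9; n=5 → 14.
Total orbitals: 2 + 5 + 9 + 14 = 30.

30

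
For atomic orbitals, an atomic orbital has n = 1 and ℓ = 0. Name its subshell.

1s

ℓ = 0 corresponds to the letter 's', so the subshell is 1s.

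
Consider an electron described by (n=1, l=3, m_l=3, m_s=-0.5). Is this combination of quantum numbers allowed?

The orbital quantum number must satisfy 0 ≤ l ≤ n−1. With n = 1 the allowed l values are 0, so l = 3 is out of range.

Not allowed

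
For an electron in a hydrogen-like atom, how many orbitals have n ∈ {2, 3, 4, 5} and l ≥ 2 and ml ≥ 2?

Treat each shell separately and count matching orbitals:
n=3 → 1; n=4 → 3; n=5 → 6.
Total orbitals: 1 + 3 + 6 = 10.

10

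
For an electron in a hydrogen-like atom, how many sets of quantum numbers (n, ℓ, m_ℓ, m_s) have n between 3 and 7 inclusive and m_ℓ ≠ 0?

220

Count contributing orbitals for each principal shell:
n=3 → 6; n=4 → 12; n=5 → 20; n=6 → 30; n=7 → 42.
Orbitals: 6 + 12 + 20 + 30 + 42 = 110. Including both spin states (m_s = ±1/2) gives 2 × 110 = 220 states.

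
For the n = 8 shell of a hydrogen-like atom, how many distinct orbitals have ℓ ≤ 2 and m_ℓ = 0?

3

The n = 8 shell has ℓ = 0 through 7; check each.
Contributions: ℓ=0 → 1; ℓ=1 → 1; ℓ=2 → 1.
Total orbitals: 1 + 1 + 1 = 3.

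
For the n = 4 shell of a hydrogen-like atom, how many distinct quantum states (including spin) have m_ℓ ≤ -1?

12

Contributions: ℓ=1 → 1; ℓ=2 → 2; ℓ=3 → 3.
Orbitals: 1 + 2 + 3 = 6. Each orbital carries two spin states, so 6 × 2 = 12 states.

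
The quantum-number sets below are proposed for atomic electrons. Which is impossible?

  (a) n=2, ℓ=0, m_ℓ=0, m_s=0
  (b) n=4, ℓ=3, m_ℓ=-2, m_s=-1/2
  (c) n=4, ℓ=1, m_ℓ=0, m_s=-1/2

(a) has m_s = 0, but an electron's spin must be ±1/2.
The remaining sets (b), (c) satisfy all four rules.

(a)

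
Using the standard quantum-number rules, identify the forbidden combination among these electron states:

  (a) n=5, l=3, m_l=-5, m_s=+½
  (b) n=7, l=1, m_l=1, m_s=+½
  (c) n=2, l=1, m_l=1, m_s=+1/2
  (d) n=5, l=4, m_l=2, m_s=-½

(a) has |m_l| = 5 > l = 3, violating −l ≤ m_l ≤ l.
The remaining sets (b), (c), (d) satisfy all four rules.

(a)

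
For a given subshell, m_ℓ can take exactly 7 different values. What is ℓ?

ℓ = 3 (f)

m_ℓ ranges over 2ℓ+1 integers, so 2ℓ+1 = 7 ⇒ ℓ = 3.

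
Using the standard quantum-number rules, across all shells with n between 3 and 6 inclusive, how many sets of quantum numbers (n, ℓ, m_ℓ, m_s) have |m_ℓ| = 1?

Work shell by shell — for each n, count the (ℓ, m_ℓ) pairs that satisfy |m_ℓ| = 1:
n=3 → 4; n=4 → 6; n=5 → 8; n=6 → 10.
Orbitals: 4 + 6 + 8 + 10 = 28. Including both spin states (m_s = ±1/2) gives 2 × 28 = 56 states.

56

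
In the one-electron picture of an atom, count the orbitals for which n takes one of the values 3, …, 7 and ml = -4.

6

Go shell by shell, enumerating (l, ml) with ml = -4:
n=5 → 1; n=6 → 2; n=7 → 3.
Total orbitals: 1 + 2 + 3 = 6.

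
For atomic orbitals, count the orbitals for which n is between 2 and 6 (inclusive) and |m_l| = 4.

6

Go shell by shell, enumerating (l, m_l) with |m_l| = 4:
n=5 → 2; n=6 → 4.
Total orbitals: 2 + 4 = 6.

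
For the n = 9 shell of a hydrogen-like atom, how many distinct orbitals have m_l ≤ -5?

For n = 9, l ranges over 0 … 8.
Per l-value: l=5 → 1; l=6 → 2; l=7 → 3; l=8 → 4.
Total orbitals: 1 + 2 + 3 + 4 = 10.

10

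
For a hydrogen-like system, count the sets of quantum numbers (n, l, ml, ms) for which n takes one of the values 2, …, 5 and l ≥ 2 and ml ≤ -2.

20

For each n in the range, tally the orbitals obeying l ≥ 2 and ml ≤ -2:
n=3 → 1; n=4 → 3; n=5 → 6.
Orbitals: 1 + 3 + 6 = 10. Including both spin states (ms = ±1/2) gives 2 × 10 = 20 states.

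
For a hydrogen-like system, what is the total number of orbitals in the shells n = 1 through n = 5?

55

Shell n has n² orbitals: 1²=1 + 2²=4 + 3²=9 + 4²=16 + 5²=25 = 55 orbitals.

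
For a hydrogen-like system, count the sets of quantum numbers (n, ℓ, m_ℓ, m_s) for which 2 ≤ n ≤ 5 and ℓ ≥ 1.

Per-shell orbital counts meeting the constraint:
n=2 → 3; n=3 → 8; n=4 → 15; n=5 → 24.
Orbitals: 3 + 8 + 15 + 24 = 50. Including both spin states (m_s = ±1/2) gives 2 × 50 = 100 states.

100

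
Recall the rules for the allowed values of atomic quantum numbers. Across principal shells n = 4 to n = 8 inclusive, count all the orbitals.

190

Shell n has n² orbitals: 4²=16 + 5²=25 + 6²=36 + 7²=49 + 8²=64 = 190 orbitals.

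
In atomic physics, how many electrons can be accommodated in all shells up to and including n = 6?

182

Total orbitals = 1² + 2² + 3² + 4² + 5² + 6² = 91. Doubling for spin gives 182 electrons.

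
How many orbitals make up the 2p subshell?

3

A subshell has 2l+1 orbitals; with l = 1, that's 3.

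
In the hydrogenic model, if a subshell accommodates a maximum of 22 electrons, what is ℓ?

ℓ = 5

2(2ℓ+1) = 22 ⇒ 2ℓ+1 = 11 ⇒ ℓ = 5.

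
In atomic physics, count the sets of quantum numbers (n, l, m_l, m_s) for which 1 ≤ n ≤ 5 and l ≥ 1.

100

For each n in the range, tally the orbitals obeying l ≥ 1:
n=2 → 3; n=3 → 8; n=4 → 15; n=5 → 24.
Orbitals: 3 + 8 + 15 + 24 = 50. Including both spin states (m_s = ±1/2) gives 2 × 50 = 100 states.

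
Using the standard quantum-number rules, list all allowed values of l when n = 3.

0, 1, 2

l is an integer with 0 ≤ l ≤ n−1, so for n = 3: l = 0, 1, 2.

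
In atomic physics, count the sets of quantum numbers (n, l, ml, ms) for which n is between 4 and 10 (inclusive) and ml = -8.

6

Treat each shell separately and count matching orbitals:
n=9 → 1; n=10 → 2.
Orbitals: 1 + 2 = 3. Including both spin states (ms = ±1/2) gives 2 × 3 = 6 states.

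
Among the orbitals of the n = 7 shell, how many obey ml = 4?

3

Go through l = 0, …, 6 (the values permitted for n = 7).
Per l-value: l=4 → 1; l=5 → 1; l=6 → 1.
Total orbitals: 1 + 1 + 1 = 3.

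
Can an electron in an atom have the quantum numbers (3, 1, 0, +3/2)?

The spin quantum number for an electron can only be ms = +1/2 or −1/2; ms = +3/2 is not one of those.

Invalid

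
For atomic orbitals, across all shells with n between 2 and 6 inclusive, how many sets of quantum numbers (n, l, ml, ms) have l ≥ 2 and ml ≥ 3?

Count contributing orbitals for each principal shell:
n=4 → 1; n=5 → 3; n=6 → 6.
Orbitals: 1 + 3 + 6 = 10. Including both spin states (ms = ±1/2) gives 2 × 10 = 20 states.

20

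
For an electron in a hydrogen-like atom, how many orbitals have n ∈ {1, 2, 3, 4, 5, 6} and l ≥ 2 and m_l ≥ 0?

For each n in the range, tally the orbitals obeying l ≥ 2 and m_l ≥ 0:
n=3 → 3; n=4 → 7; n=5 → 12; n=6 → 18.
Total orbitals: 3 + 7 + 12 + 18 = 40.

40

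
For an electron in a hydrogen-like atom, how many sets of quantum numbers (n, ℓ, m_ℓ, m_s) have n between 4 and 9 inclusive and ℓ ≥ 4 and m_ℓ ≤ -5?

Work shell by shell — for each n, count the (ℓ, m_ℓ) pairs that satisfy ℓ ≥ 4 and m_ℓ ≤ -5:
n=6 → 1; n=7 → 3; n=8 → 6; n=9 → 10.
Orbitals: 1 + 3 + 6 + 10 = 20. Including both spin states (m_s = ±1/2) gives 2 × 20 = 40 states.

40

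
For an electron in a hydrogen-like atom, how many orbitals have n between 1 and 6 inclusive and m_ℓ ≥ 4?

4

Work shell by shell — for each n, count the (ℓ, m_ℓ) pairs that satisfy m_ℓ ≥ 4:
n=5 → 1; n=6 → 3.
Total orbitals: 1 + 3 = 4.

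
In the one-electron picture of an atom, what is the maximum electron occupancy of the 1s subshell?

2

A subshell with l = 0 has 2l+1 = 1 orbital, each holding 2 electrons (spin ±1/2), so 1 × 2 = 2.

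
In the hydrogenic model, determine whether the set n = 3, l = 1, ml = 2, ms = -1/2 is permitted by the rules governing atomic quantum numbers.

Not allowed

The magnetic quantum number must satisfy −l ≤ ml ≤ l. With l = 1, ml can only be -1, 0, 1, so ml = 2 is forbidden.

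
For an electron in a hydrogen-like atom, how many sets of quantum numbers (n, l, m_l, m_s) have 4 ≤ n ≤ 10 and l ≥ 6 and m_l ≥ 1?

Per-shell orbital counts meeting the constraint:
n=7 → 6; n=8 → 13; n=9 → 21; n=10 → 30.
Orbitals: 6 + 13 + 21 + 30 = 70. Including both spin states (m_s = ±1/2) gives 2 × 70 = 140 states.

140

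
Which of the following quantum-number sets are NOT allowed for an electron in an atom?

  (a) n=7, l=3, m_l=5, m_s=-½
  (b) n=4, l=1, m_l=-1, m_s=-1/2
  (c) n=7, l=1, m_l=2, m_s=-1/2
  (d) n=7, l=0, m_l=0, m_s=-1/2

(a) and (c)

(a) has |m_l| = 5 > l = 3, violating −l ≤ m_l ≤ l.
(c) has |m_l| = 2 > l = 1, violating −l ≤ m_l ≤ l.
The remaining sets (b), (d) satisfy all four rules.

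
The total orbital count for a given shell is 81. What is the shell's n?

n = 9

n² = 81 ⇒ n = 9.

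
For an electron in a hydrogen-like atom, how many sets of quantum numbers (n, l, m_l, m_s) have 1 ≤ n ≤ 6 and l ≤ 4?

Per-shell orbital counts meeting the constraint:
n=1 → 1; n=2 → 4; n=3 → 9; n=4 → 16; n=5 → 25; n=6 → 25.
Orbitals: 1 + 4 + 9 + 16 + 25 + 25 = 80. Including both spin states (m_s = ±1/2) gives 2 × 80 = 160 states.

160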